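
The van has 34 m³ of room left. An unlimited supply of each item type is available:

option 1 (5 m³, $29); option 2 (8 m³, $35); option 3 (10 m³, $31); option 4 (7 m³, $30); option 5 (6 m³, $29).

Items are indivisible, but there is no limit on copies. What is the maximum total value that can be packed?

$180

Best value-per-unit is option 1 at 29/5; filling with it alone gives 6×29 = 174.
Optimal mix: 5×option 1 + 1×option 2 → volume 33, value 180.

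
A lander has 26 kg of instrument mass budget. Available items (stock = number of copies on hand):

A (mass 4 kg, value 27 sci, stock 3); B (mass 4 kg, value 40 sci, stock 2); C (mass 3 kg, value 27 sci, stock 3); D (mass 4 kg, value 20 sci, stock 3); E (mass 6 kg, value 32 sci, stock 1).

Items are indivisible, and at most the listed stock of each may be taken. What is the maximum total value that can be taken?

Best selections within mass 26 and stock limits:
- 2×A + 2×B + 3×C: mass 25, value 215
- 3×A + 2×B + 2×C: mass 26, value 215
- 1×A + 2×B + 3×C + 1×D: mass 25, value 208
Best: 215 sci.

215 sci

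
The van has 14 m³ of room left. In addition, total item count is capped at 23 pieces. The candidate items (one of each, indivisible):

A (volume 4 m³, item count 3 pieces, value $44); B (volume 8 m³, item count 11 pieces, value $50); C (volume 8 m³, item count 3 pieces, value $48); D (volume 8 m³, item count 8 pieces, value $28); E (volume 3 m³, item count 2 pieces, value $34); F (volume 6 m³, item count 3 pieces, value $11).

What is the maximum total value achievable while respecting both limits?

$94

Feasible sets respecting both limits:
- A+B: volume 12, item count 14, value 94
- A+C: volume 12, item count 6, value 92
- A+E+F: volume 13, item count 8, value 89
Best: $94.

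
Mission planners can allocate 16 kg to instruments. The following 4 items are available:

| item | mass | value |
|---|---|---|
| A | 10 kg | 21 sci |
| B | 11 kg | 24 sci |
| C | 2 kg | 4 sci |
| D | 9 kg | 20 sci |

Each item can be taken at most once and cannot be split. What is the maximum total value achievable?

28 sci

This is a 0/1 knapsack; check combinations near the capacity.
- B+C: mass 11+2=13, value 24+4=28
- A+C: mass 10+2=12, value 21+4=25
- B: mass 11, value 24
- C+D: mass 2+9=11, value 4+20=24
- A: mass 10, value 21
Best: 28 sci.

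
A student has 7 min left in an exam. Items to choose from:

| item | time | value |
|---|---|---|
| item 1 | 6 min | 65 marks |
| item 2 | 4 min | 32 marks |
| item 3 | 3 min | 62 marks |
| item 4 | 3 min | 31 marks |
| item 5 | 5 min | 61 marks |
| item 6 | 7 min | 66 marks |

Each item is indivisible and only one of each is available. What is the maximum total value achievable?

94 marks

Check high-value combinations within 7 min:
- item 2+item 3: time 4+3=7, value 32+62=94
- item 3+item 4: time 3+3=6, value 62+31=93
- item 6: time 7, value 66
- item 1: time 6, value 65
Best: 94 marks.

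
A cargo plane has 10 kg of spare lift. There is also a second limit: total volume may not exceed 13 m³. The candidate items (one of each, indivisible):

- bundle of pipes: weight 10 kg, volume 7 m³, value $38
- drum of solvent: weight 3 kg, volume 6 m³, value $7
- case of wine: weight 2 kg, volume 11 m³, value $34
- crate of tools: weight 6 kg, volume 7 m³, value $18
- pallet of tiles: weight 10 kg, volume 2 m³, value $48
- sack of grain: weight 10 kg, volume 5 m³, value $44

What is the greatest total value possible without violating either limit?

$48

Feasible sets respecting both limits:
- pallet of tiles: weight 10, volume 2, value 48
- sack of grain: weight 10, volume 5, value 44
- bundle of pipes: weight 10, volume 7, value 38
Best: $48.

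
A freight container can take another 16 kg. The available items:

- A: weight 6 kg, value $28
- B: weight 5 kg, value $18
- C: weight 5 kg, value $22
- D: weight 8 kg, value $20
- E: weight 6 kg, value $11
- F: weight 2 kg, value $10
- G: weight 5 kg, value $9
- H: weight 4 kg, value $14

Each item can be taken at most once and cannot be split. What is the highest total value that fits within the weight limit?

Check high-value combinations within 16 kg:
- A+B+C: weight 6+5+5=16, value 28+18+22=68
- A+C+H: weight 6+5+4=15, value 28+22+14=64
- B+C+F+H: weight 5+5+2+4=16, value 18+22+10+14=64
- A+C+F: weight 6+5+2=13, value 28+22+10=60
Best: $68.

$68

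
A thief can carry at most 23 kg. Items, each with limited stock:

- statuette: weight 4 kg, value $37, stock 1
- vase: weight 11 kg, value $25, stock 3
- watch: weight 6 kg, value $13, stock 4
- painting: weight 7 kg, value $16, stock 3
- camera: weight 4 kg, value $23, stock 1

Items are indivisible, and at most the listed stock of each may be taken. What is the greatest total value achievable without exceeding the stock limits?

Top feasible selections:
- 1×statuette + 2×painting + 1×camera: weight 22, value 92
- 1×statuette + 1×watch + 1×painting + 1×camera: weight 21, value 89
- 1×statuette + 2×watch + 1×camera: weight 20, value 86
Best: $92.

$92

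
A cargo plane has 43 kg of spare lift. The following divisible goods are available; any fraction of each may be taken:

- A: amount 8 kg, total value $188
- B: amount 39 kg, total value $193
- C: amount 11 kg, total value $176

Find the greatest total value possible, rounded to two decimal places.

Take in order of value per unit:
- A (188/8 per unit): all 8 → value 188, running total 188.00
- C (176/11 per unit): all 11 → value 176, running total 364.00
- B (193/39 per unit): 24 of 39 → value 24×193/39 = 118.7692, running total 482.77
Total 482.77.

482.77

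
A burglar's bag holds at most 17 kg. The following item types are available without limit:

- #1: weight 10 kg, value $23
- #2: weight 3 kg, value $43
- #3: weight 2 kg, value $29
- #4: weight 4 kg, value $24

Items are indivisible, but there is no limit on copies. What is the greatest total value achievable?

$246

Best value-per-unit is #3 at 29/2; filling with it alone gives 8×29 = 232.
Optimal mix: 1×#2 + 7×#3 → weight 17, value 246.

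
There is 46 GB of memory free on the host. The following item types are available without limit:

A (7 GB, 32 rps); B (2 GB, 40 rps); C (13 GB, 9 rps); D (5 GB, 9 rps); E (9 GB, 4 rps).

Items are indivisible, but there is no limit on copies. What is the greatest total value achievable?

920 rps

Best value-per-unit is B at 40/2, and filling with it alone uses memory 23×2=46. No mix of the others beats 23×40 = 920.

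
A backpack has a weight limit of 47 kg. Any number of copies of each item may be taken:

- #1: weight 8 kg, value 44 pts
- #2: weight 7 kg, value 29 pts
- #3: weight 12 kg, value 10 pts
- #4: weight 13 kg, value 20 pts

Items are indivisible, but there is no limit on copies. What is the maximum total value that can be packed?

249 pts

Best value-per-unit is #1 at 44/8; filling with it alone gives 5×44 = 220.
Optimal mix: 5×#1 + 1×#2 → weight 47, value 249.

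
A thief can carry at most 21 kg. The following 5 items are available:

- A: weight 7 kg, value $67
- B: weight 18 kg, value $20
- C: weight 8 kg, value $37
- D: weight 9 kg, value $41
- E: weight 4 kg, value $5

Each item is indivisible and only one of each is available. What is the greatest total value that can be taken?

$113

This is a 0/1 knapsack; check combinations near the capacity.
- A+D+E: weight 7+9+4=20, value 67+41+5=113
- A+C+E: weight 7+8+4=19, value 67+37+5=109
- A+D: weight 7+9=16, value 67+41=108
Best: $113.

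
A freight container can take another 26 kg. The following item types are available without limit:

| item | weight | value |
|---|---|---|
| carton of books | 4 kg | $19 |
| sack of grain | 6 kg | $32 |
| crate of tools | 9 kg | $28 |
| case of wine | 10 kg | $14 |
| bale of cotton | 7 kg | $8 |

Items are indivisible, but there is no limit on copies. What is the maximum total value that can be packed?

Best value-per-unit is sack of grain at 32/6; filling with it alone gives 4×32 = 128.
Optimal mix: 2×carton of books + 3×sack of grain → weight 26, value 134.

$134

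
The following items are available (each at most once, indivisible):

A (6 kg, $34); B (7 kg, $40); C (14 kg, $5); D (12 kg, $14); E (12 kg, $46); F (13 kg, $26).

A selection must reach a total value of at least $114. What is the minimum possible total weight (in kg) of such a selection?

Subsets with value ≥ 114, sorted by total weight:
- A+B+E: weight 25, value 120
- A+B+D+E: weight 37, value 134
- A+B+E+F: weight 38, value 146
Minimum weight: 25 kg.

25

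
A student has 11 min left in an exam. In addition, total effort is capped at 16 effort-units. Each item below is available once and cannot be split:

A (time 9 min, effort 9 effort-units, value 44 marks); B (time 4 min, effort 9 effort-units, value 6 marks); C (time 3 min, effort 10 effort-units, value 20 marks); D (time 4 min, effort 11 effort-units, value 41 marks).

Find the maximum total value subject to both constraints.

44 marks

Feasible sets respecting both limits:
- A: time 9, effort 9, value 44
- D: time 4, effort 11, value 41
- C: time 3, effort 10, value 20
Best: 44 marks.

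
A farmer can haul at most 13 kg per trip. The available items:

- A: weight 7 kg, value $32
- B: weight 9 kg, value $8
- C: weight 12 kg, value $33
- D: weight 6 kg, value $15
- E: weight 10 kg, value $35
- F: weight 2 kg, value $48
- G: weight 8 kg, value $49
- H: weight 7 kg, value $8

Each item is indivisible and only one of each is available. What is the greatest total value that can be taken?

$97

Check high-value combinations within 13 kg:
- F+G: weight 2+8=10, value 48+49=97
- E+F: weight 10+2=12, value 35+48=83
- A+F: weight 7+2=9, value 32+48=80
- D+F: weight 6+2=8, value 15+48=63
Best: $97.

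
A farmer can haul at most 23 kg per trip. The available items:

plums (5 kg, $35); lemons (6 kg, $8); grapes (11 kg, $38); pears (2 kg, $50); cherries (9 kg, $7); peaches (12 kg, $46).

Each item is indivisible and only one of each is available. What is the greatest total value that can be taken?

$131

Check high-value combinations within 23 kg:
- plums+pears+peaches: weight 5+2+12=19, value 35+50+46=131
- plums+grapes+pears: weight 5+11+2=18, value 35+38+50=123
- lemons+pears+peaches: weight 6+2+12=20, value 8+50+46=104
- pears+cherries+peaches: weight 2+9+12=23, value 50+7+46=103
- plums+lemons+pears+cherries: weight 5+6+2+9=22, value 35+8+50+7=100
Best: $131.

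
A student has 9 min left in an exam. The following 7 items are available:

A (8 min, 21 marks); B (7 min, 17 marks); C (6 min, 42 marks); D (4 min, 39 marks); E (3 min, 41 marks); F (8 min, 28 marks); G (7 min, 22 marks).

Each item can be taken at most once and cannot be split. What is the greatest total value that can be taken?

This is a 0/1 knapsack; check combinations near the capacity.
- C+E: time 6+3=9, value 42+41=83
- D+E: time 4+3=7, value 39+41=80
- C: time 6, value 42
- E: time 3, value 41
- D: time 4, value 39
Best: 83 marks.

83 marks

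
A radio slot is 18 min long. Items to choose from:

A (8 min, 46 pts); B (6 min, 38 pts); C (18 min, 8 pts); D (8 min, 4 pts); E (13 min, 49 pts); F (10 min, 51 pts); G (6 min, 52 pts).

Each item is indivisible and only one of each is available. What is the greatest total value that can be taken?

This is a 0/1 knapsack; check combinations near the capacity.
- F+G: duration 10+6=16, value 51+52=103
- A+G: duration 8+6=14, value 46+52=98
- A+F: duration 8+10=18, value 46+51=97
- B+G: duration 6+6=12, value 38+52=90
- B+F: duration 6+10=16, value 38+51=89
Best: 103 pts.

103 pts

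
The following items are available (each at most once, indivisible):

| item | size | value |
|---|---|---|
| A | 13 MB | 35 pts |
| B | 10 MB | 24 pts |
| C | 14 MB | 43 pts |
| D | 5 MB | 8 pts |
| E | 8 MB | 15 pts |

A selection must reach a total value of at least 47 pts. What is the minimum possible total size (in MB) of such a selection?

19

Subsets with value ≥ 47, sorted by total size:
- C+D: size 19, value 51
- A+E: size 21, value 50
- C+E: size 22, value 58
- A+B: size 23, value 59
Minimum size: 19 MB.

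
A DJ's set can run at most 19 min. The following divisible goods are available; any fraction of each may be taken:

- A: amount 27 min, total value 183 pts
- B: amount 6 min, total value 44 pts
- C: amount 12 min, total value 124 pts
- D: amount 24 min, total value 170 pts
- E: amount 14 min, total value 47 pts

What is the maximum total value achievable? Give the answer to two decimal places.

Take in order of value per unit:
- C (124/12 per unit): all 12 → value 124, running total 124.00
- B (44/6 per unit): all 6 → value 44, running total 168.00
- D (170/24 per unit): 1 of 24 → value 1×170/24 = 7.0833, running total 175.08
Total 175.08.

175.08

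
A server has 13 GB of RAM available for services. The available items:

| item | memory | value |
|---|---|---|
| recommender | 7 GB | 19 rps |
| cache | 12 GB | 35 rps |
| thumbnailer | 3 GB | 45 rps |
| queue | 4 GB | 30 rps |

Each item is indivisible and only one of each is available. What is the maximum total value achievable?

75 rps

This is a 0/1 knapsack; check combinations near the capacity.
- thumbnailer+queue: memory 3+4=7, value 45+30=75
- recommender+thumbnailer: memory 7+3=10, value 19+45=64
- recommender+queue: memory 7+4=11, value 19+30=49
- thumbnailer: memory 3, value 45
Best: 75 rps.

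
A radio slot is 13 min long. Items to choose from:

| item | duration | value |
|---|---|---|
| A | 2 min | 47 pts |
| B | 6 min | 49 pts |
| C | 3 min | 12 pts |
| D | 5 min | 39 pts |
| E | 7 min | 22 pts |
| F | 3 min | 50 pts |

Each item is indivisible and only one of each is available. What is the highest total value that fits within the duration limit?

148 pts

This is a 0/1 knapsack; check combinations near the capacity.
- A+C+D+F: duration 2+3+5+3=13, value 47+12+39+50=148
- A+B+F: duration 2+6+3=11, value 47+49+50=146
- A+D+F: duration 2+5+3=10, value 47+39+50=136
Best: 148 pts.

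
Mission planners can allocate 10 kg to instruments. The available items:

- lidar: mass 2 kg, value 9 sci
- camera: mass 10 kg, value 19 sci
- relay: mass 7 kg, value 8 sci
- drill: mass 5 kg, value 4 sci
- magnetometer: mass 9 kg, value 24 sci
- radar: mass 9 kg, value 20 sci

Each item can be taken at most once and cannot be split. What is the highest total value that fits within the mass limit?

24 sci

Check high-value combinations within 10 kg:
- magnetometer: mass 9, value 24
- radar: mass 9, value 20
- camera: mass 10, value 19
Best: 24 sci.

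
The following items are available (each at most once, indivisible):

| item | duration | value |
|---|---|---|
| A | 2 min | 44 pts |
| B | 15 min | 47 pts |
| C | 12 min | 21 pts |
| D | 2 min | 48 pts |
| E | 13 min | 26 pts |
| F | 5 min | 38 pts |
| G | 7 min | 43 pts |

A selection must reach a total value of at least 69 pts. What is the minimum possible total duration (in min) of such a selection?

Subsets with value ≥ 69, sorted by total duration:
- A+D: duration 4, value 92
- D+F: duration 7, value 86
Minimum duration: 4 min.

4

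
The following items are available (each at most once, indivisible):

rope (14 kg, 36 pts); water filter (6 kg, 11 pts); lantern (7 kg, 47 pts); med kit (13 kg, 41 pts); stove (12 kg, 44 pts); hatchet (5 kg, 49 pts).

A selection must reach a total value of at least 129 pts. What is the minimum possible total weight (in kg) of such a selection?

24

Subsets with value ≥ 129, sorted by total weight:
- lantern+stove+hatchet: weight 24, value 140
- lantern+med kit+hatchet: weight 25, value 137
- rope+lantern+hatchet: weight 26, value 132
Minimum weight: 24 kg.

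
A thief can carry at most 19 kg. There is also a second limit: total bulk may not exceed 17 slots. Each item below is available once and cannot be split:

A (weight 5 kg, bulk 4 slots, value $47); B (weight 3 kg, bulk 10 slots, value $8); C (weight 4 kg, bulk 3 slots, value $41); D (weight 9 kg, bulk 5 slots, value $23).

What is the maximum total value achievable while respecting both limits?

Feasible sets respecting both limits:
- A+C+D: weight 18, bulk 12, value 111
- A+B+C: weight 12, bulk 17, value 96
- A+C: weight 9, bulk 7, value 88
Best: $111.

$111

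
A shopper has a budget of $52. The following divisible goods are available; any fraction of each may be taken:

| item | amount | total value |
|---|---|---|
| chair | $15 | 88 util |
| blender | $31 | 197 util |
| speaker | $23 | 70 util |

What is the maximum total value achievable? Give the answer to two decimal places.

Take in order of value per unit:
- blender (197/31 per unit): all 31 → value 197, running total 197.00
- chair (88/15 per unit): all 15 → value 88, running total 285.00
- speaker (70/23 per unit): 6 of 23 → value 6×70/23 = 18.2609, running total 303.26
Total 303.26.

303.26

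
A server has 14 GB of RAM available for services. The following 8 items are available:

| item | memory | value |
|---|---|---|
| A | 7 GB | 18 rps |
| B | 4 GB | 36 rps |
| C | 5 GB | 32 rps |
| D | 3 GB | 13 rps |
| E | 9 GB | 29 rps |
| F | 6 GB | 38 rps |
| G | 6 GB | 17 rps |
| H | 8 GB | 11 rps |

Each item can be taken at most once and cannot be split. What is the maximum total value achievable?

Check high-value combinations within 14 GB:
- B+D+F: memory 4+3+6=13, value 36+13+38=87
- C+D+F: memory 5+3+6=14, value 32+13+38=83
- B+C+D: memory 4+5+3=12, value 36+32+13=81
Best: 87 rps.

87 rps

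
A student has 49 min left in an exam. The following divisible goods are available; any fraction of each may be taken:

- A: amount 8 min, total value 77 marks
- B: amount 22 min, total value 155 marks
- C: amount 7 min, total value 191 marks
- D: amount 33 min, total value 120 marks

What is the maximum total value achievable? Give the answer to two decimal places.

Take in order of value per unit:
- C (191/7 per unit): all 7 → value 191, running total 191.00
- A (77/8 per unit): all 8 → value 77, running total 268.00
- B (155/22 per unit): all 22 → value 155, running total 423.00
- D (120/33 per unit): 12 of 33 → value 12×120/33 = 43.6364, running total 466.64
Total 466.64.

466.64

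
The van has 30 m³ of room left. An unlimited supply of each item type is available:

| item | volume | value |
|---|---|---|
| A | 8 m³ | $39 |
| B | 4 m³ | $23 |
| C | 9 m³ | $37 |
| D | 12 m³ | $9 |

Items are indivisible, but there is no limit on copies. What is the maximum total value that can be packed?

$161

Best value-per-unit is B at 23/4, and filling with it alone uses volume 7×4=28. No mix of the others beats 7×23 = 161.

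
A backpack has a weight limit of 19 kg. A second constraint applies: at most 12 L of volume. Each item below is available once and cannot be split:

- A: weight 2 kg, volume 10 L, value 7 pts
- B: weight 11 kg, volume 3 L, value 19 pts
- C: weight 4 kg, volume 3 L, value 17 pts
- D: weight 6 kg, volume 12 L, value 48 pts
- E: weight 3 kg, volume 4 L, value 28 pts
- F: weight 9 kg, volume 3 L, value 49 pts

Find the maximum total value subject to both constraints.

Feasible sets respecting both limits:
- C+E+F: weight 16, volume 10, value 94
- E+F: weight 12, volume 7, value 77
- C+F: weight 13, volume 6, value 66
- B+C+E: weight 18, volume 10, value 64
Best: 94 pts.

94 pts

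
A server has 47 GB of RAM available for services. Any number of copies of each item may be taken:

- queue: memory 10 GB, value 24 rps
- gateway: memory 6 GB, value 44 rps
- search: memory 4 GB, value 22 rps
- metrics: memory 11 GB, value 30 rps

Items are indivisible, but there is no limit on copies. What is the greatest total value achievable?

Best value-per-unit is gateway at 44/6; filling with it alone gives 7×44 = 308.
Optimal mix: 7×gateway + 1×search → memory 46, value 330.

330 rps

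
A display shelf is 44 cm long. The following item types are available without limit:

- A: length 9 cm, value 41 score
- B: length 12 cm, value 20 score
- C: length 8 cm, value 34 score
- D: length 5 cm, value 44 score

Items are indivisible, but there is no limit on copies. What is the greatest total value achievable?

352 score

Best value-per-unit is D at 44/5, and filling with it alone uses length 8×5=40. No mix of the others beats 8×44 = 352.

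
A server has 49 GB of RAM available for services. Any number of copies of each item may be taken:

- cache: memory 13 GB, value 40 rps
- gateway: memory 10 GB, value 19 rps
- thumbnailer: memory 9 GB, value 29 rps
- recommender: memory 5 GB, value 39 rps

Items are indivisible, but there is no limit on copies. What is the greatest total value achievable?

351 rps

Best value-per-unit is recommender at 39/5, and filling with it alone uses memory 9×5=45. No mix of the others beats 9×39 = 351.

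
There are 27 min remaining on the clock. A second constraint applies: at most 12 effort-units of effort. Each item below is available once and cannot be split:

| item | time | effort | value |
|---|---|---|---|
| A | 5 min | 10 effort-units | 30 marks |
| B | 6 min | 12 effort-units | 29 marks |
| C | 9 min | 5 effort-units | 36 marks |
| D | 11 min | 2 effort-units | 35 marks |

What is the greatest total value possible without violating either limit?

Feasible sets respecting both limits:
- C+D: time 20, effort 7, value 71
- A+D: time 16, effort 12, value 65
- C: time 9, effort 5, value 36
Best: 71 marks.

71 marks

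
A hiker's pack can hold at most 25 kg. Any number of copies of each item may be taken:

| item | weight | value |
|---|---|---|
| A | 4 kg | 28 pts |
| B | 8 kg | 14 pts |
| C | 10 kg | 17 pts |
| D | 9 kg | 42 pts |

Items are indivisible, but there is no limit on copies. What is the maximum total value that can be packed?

168 pts

Best value-per-unit is A at 28/4, and filling with it alone uses weight 6×4=24. No mix of the others beats 6×28 = 168.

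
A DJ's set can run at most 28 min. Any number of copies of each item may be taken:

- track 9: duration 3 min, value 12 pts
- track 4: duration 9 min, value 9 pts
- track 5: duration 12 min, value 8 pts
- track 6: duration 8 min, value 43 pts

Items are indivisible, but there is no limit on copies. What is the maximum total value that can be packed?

141 pts

Best value-per-unit is track 6 at 43/8; filling with it alone gives 3×43 = 129.
Optimal mix: 1×track 9 + 3×track 6 → duration 27, value 141.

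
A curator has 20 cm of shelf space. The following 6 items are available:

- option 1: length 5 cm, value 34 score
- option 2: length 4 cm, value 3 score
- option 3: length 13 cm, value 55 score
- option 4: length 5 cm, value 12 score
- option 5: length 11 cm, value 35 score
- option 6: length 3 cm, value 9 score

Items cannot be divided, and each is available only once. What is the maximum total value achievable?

89 score

Check high-value combinations within 20 cm:
- option 1+option 3: length 5+13=18, value 34+55=89
- option 1+option 5+option 6: length 5+11+3=19, value 34+35+9=78
- option 1+option 2+option 5: length 5+4+11=20, value 34+3+35=72
- option 1+option 5: length 5+11=16, value 34+35=69
- option 3+option 4: length 13+5=18, value 55+12=67
Best: 89 score.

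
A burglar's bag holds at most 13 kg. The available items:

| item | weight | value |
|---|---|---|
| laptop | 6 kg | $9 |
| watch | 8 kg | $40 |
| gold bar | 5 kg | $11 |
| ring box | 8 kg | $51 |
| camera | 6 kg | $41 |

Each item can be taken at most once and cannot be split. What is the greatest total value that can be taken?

Check high-value combinations within 13 kg:
- gold bar+ring box: weight 5+8=13, value 11+51=62
- gold bar+camera: weight 5+6=11, value 11+41=52
- ring box: weight 8, value 51
- watch+gold bar: weight 8+5=13, value 40+11=51
- laptop+camera: weight 6+6=12, value 9+41=50
Best: $62.

$62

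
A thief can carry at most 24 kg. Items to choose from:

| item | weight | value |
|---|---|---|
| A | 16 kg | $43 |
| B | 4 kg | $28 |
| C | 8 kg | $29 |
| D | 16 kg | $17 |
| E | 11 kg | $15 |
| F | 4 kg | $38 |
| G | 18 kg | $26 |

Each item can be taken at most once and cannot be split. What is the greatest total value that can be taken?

$109

Check high-value combinations within 24 kg:
- A+B+F: weight 16+4+4=24, value 43+28+38=109
- B+C+F: weight 4+8+4=16, value 28+29+38=95
- B+D+F: weight 4+16+4=24, value 28+17+38=83
Best: $109.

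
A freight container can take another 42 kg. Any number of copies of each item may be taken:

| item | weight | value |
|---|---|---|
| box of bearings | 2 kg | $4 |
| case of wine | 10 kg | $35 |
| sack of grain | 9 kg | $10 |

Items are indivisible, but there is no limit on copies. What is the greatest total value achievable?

$144

Best value-per-unit is case of wine at 35/10; filling with it alone gives 4×35 = 140.
Optimal mix: 1×box of bearings + 4×case of wine → weight 42, value 144.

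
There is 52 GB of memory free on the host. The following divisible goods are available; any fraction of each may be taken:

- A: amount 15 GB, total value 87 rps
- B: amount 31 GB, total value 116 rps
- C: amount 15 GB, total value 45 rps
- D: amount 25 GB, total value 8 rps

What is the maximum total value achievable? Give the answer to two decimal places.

221.00

Take in order of value per unit:
- A (87/15 per unit): all 15 → value 87, running total 87.00
- B (116/31 per unit): all 31 → value 116, running total 203.00
- C (45/15 per unit): 6 of 15 → value 6×45/15 = 18.0000, running total 221.00
Total 221.00.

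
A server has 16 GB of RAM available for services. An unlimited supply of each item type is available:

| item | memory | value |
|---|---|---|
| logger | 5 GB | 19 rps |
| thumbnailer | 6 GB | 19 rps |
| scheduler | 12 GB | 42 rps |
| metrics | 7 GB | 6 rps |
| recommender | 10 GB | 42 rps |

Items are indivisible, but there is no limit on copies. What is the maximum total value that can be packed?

Best value-per-unit is recommender at 42/10; filling with it alone gives 1×42 = 42.
Optimal mix: 1×logger + 1×recommender → memory 15, value 61.

61 rps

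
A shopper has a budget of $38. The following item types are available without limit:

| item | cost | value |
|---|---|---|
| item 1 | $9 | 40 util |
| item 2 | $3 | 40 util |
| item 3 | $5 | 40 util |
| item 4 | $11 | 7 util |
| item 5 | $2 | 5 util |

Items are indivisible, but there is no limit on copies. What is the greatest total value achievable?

485 util

Best value-per-unit is item 2 at 40/3; filling with it alone gives 12×40 = 480.
Optimal mix: 12×item 2 + 1×item 5 → cost 38, value 485.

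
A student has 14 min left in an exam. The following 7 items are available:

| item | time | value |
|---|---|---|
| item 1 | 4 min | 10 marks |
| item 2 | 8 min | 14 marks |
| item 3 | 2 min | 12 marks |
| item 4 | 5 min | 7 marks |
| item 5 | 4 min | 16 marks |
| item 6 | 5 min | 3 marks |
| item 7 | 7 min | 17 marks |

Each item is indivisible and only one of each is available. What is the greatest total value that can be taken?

Check high-value combinations within 14 min:
- item 3+item 5+item 7: time 2+4+7=13, value 12+16+17=45
- item 2+item 3+item 5: time 8+2+4=14, value 14+12+16=42
- item 1+item 3+item 7: time 4+2+7=13, value 10+12+17=39
- item 1+item 3+item 5: time 4+2+4=10, value 10+12+16=38
- item 1+item 2+item 3: time 4+8+2=14, value 10+14+12=36
Best: 45 marks.

45 marks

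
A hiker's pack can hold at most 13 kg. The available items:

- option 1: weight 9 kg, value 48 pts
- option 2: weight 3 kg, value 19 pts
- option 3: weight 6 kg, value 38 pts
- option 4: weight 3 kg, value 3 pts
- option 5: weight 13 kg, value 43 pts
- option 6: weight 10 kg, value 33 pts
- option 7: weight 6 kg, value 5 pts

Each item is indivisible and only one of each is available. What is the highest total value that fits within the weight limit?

This is a 0/1 knapsack; check combinations near the capacity.
- option 1+option 2: weight 9+3=12, value 48+19=67
- option 2+option 3+option 4: weight 3+6+3=12, value 19+38+3=60
- option 2+option 3: weight 3+6=9, value 19+38=57
- option 2+option 6: weight 3+10=13, value 19+33=52
- option 1+option 4: weight 9+3=12, value 48+3=51
Best: 67 pts.

67 pts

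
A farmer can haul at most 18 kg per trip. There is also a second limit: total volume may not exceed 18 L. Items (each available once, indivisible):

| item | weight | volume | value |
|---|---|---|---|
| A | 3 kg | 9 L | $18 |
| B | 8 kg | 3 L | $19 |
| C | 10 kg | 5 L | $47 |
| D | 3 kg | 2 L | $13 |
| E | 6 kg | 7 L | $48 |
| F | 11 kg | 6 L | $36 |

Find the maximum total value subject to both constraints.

$95

Feasible sets respecting both limits:
- C+E: weight 16, volume 12, value 95
- E+F: weight 17, volume 13, value 84
- B+D+E: weight 17, volume 12, value 80
- A+D+E: weight 12, volume 18, value 79
Best: $95.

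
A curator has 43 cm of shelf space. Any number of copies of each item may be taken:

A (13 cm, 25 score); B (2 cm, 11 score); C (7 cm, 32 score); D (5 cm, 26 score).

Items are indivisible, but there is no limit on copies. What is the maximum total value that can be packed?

235 score

Best value-per-unit is B at 11/2; filling with it alone gives 21×11 = 231.
Optimal mix: 19×B + 1×D → length 43, value 235.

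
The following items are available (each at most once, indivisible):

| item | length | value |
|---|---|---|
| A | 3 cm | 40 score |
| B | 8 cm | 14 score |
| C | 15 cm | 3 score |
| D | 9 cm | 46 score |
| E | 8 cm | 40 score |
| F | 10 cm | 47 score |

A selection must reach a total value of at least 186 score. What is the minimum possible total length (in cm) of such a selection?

38

Subsets with value ≥ 186, sorted by total length:
- A+B+D+E+F: length 38, value 187
- A+B+C+D+E+F: length 53, value 190
Minimum length: 38 cm.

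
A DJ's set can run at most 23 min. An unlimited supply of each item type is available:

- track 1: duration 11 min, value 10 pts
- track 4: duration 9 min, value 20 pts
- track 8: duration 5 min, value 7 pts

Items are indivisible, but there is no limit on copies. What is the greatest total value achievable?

47 pts

Best value-per-unit is track 4 at 20/9; filling with it alone gives 2×20 = 40.
Optimal mix: 2×track 4 + 1×track 8 → duration 23, value 47.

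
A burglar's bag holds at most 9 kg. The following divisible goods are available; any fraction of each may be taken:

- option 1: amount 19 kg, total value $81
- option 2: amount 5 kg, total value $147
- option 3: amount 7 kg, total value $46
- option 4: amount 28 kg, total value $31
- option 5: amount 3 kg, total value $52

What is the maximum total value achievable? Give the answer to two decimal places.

205.57

Take in order of value per unit:
- option 2 (147/5 per unit): all 5 → value 147, running total 147.00
- option 5 (52/3 per unit): all 3 → value 52, running total 199.00
- option 3 (46/7 per unit): 1 of 7 → value 1×46/7 = 6.5714, running total 205.57
Total 205.57.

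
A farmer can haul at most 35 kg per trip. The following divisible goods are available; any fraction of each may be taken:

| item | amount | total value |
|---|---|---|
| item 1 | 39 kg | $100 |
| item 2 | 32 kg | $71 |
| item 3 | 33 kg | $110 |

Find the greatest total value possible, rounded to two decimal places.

115.13

Take in order of value per unit:
- item 3 (110/33 per unit): all 33 → value 110, running total 110.00
- item 1 (100/39 per unit): 2 of 39 → value 2×100/39 = 5.1282, running total 115.13
Total 115.13.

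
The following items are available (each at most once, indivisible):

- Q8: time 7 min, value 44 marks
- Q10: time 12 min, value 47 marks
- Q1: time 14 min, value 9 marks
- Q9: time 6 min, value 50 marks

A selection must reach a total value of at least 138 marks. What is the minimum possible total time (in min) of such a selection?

25

Subsets with value ≥ 138, sorted by total time:
- Q8+Q10+Q9: time 25, value 141
- Q8+Q10+Q1+Q9: time 39, value 150
Minimum time: 25 min.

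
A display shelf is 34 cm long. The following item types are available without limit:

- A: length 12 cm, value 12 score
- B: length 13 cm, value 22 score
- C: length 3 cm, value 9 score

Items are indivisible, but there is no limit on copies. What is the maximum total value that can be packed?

99 score

Best value-per-unit is C at 9/3, and filling with it alone uses length 11×3=33. No mix of the others beats 11×9 = 99.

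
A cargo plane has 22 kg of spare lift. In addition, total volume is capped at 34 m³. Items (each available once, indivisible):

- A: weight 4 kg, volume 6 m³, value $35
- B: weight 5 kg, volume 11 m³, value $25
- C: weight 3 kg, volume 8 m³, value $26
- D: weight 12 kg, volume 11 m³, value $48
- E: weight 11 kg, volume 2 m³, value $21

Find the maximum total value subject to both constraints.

$109

Feasible sets respecting both limits:
- A+C+D: weight 19, volume 25, value 109
- A+B+D: weight 21, volume 28, value 108
- B+C+D: weight 20, volume 30, value 99
Best: $109.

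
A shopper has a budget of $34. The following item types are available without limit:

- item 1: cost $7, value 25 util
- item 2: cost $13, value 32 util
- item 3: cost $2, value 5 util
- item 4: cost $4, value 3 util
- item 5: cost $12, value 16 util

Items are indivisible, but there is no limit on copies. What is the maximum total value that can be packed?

Best value-per-unit is item 1 at 25/7; filling with it alone gives 4×25 = 100.
Optimal mix: 4×item 1 + 3×item 3 → cost 34, value 115.

115 util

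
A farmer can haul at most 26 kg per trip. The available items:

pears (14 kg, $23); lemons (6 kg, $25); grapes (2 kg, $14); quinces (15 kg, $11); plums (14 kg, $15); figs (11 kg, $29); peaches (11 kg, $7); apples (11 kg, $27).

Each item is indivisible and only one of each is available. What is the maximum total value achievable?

$70

Check high-value combinations within 26 kg:
- grapes+figs+apples: weight 2+11+11=24, value 14+29+27=70
- lemons+grapes+figs: weight 6+2+11=19, value 25+14+29=68
- lemons+grapes+apples: weight 6+2+11=19, value 25+14+27=66
- pears+lemons+grapes: weight 14+6+2=22, value 23+25+14=62
- figs+apples: weight 11+11=22, value 29+27=56
Best: $70.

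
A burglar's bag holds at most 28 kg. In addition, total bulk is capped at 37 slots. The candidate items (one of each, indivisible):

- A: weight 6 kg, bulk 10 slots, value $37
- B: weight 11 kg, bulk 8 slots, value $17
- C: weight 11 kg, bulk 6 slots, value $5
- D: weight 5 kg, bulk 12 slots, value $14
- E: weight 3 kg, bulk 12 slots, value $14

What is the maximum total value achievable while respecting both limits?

$68

Feasible sets respecting both limits:
- A+B+D: weight 22, bulk 30, value 68
- A+B+E: weight 20, bulk 30, value 68
- A+D+E: weight 14, bulk 34, value 65
Best: $68.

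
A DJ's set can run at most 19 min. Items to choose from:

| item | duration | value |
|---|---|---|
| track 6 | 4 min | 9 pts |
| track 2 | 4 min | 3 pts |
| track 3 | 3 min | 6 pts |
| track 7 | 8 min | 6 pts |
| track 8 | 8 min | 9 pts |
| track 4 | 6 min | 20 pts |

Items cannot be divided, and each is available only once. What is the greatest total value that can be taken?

38 pts

Check high-value combinations within 19 min:
- track 6+track 2+track 3+track 4: duration 4+4+3+6=17, value 9+3+6+20=38
- track 6+track 8+track 4: duration 4+8+6=18, value 9+9+20=38
- track 6+track 3+track 4: duration 4+3+6=13, value 9+6+20=35
Best: 38 pts.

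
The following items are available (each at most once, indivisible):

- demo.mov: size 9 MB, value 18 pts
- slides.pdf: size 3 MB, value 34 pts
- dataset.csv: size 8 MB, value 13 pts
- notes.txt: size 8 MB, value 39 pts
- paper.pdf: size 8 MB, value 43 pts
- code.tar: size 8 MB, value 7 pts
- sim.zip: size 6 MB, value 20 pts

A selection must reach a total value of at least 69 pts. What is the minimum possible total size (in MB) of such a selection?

11

Subsets with value ≥ 69, sorted by total size:
- slides.pdf+paper.pdf: size 11, value 77
- slides.pdf+notes.txt: size 11, value 73
Minimum size: 11 MB.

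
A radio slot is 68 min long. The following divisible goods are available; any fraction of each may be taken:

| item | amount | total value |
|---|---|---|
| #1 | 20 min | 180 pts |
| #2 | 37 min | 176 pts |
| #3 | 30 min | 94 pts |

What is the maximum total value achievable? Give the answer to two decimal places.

Take in order of value per unit:
- #1 (180/20 per unit): all 20 → value 180, running total 180.00
- #2 (176/37 per unit): all 37 → value 176, running total 356.00
- #3 (94/30 per unit): 11 of 30 → value 11×94/30 = 34.4667, running total 390.47
Total 390.47.

390.47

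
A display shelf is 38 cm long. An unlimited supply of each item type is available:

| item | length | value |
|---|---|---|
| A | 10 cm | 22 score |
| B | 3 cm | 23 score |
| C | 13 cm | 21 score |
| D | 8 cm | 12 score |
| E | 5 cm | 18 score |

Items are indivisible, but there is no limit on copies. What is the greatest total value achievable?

Best value-per-unit is B at 23/3, and filling with it alone uses length 12×3=36. No mix of the others beats 12×23 = 276.

276 score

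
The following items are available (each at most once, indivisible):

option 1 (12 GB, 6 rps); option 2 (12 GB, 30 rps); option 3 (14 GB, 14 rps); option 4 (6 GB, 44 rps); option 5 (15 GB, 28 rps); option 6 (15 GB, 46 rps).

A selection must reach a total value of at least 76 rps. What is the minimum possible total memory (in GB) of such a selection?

21

Subsets with value ≥ 76, sorted by total memory:
- option 4+option 6: memory 21, value 90
- option 2+option 6: memory 27, value 76
Minimum memory: 21 GB.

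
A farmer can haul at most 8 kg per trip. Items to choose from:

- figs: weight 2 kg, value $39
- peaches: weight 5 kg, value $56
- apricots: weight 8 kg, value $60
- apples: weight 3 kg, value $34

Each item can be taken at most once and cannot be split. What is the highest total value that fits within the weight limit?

$95

Check high-value combinations within 8 kg:
- figs+peaches: weight 2+5=7, value 39+56=95
- peaches+apples: weight 5+3=8, value 56+34=90
- figs+apples: weight 2+3=5, value 39+34=73
Best: $95.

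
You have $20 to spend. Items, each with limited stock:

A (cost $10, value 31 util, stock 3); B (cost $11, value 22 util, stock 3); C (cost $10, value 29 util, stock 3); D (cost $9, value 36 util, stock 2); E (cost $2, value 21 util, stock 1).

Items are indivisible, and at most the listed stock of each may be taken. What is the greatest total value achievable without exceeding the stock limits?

93 util

Best selections within cost 20 and stock limits:
- 2×D + 1×E: cost 20, value 93
- 2×D: cost 18, value 72
- 1×A + 1×D: cost 19, value 67
Best: 93 util.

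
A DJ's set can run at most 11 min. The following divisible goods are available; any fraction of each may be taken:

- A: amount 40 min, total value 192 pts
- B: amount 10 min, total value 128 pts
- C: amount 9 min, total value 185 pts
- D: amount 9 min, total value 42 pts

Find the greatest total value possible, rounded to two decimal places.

210.60

Take in order of value per unit:
- C (185/9 per unit): all 9 → value 185, running total 185.00
- B (128/10 per unit): 2 of 10 → value 2×128/10 = 25.6000, running total 210.60
Total 210.60.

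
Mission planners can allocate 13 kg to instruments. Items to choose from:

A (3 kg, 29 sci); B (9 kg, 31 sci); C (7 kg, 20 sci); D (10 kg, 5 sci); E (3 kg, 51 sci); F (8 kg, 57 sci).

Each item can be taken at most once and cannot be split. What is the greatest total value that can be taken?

Check high-value combinations within 13 kg:
- E+F: mass 3+8=11, value 51+57=108
- A+C+E: mass 3+7+3=13, value 29+20+51=100
- A+F: mass 3+8=11, value 29+57=86
- B+E: mass 9+3=12, value 31+51=82
- A+E: mass 3+3=6, value 29+51=80
Best: 108 sci.

108 sci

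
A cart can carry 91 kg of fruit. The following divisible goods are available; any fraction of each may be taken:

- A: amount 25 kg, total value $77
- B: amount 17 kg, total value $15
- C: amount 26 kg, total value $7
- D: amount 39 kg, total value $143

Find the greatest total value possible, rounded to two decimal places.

Take in order of value per unit:
- D (143/39 per unit): all 39 → value 143, running total 143.00
- A (77/25 per unit): all 25 → value 77, running total 220.00
- B (15/17 per unit): all 17 → value 15, running total 235.00
- C (7/26 per unit): 10 of 26 → value 10×7/26 = 2.6923, running total 237.69
Total 237.69.

237.69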